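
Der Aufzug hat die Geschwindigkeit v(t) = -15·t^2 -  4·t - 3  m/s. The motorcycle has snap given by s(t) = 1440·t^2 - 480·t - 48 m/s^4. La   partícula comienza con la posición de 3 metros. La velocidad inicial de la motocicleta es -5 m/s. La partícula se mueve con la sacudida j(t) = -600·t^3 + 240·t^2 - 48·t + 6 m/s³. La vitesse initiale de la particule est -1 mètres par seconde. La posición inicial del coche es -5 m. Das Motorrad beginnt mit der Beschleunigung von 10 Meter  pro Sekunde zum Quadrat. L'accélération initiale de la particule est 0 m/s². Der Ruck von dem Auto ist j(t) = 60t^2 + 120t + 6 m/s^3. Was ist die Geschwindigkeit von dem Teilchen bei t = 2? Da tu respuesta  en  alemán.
Wir müssen unsere Gleichung für den Ruck j(t) = -600·t^3 + 240·t^2 - 48·t + 6 2-mal integrieren. Die Stammfunktion von dem Ruck, mit a(0) = 0, ergibt die Beschleunigung: a(t) = 2·t·(-75·t^3 + 40·t^2 - 12·t + 3). Durch Integration von der Beschleunigung und Verwendung der Anfangsbedingung v(0) = -1, erhalten wir v(t) = -30·t^5 + 20·t^4 - 8·t^3 + 3·t^2 - 1. Mit v(t) = -30·t^5 + 20·t^4 - 8·t^3 + 3·t^2 - 1 und Einsetzen von t = 2, finden wir v = -693.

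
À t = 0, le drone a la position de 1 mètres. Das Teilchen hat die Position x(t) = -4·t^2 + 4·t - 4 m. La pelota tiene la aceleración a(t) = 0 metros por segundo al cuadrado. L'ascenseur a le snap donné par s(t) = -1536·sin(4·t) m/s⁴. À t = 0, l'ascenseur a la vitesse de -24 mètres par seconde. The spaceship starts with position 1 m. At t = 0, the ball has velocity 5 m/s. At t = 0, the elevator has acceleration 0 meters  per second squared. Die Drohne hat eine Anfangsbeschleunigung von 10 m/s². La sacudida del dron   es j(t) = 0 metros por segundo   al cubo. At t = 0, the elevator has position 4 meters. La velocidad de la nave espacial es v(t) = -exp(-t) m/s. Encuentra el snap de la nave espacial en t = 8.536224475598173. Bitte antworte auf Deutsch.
Wir müssen unsere Gleichung für die Geschwindigkeit v(t) = -exp(-t) 3-mal ableiten. Die Ableitung von der Geschwindigkeit ergibt die Beschleunigung: a(t) = exp(-t). Die Ableitung von der Beschleunigung ergibt den Ruck: j(t) = -exp(-t). Durch Ableiten von dem Ruck erhalten wir den Snap: s(t) = exp(-t). Mit s(t) = exp(-t) und Einsetzen von t = 8.536224475598173, finden wir s = 0.000196229733465852.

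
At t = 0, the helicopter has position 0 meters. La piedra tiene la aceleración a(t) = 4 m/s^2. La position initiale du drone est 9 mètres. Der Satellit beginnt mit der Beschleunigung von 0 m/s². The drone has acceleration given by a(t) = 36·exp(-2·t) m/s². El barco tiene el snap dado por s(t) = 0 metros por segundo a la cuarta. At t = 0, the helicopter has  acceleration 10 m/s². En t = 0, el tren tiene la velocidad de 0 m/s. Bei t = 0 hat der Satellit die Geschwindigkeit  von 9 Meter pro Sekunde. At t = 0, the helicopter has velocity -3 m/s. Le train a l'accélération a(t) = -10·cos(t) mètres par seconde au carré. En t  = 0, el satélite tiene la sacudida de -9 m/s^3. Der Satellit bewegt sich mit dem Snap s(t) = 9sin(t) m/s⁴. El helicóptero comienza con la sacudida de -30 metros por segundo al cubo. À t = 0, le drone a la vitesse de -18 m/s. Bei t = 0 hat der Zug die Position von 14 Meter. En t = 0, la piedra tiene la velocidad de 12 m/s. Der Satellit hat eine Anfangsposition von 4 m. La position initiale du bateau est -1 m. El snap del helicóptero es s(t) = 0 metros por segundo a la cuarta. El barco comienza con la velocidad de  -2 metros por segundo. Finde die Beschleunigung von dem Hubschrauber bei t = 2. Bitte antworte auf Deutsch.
Um dies zu lösen, müssen wir 2 Integrale unserer Gleichung für den Snap s(t) = 0 finden. Die Stammfunktion von dem Snap ist der Ruck. Mit j(0) = -30 erhalten wir j(t) = -30. Das Integral von dem Ruck ist die Beschleunigung. Mit a(0) = 10 erhalten wir a(t) = 10 - 30·t. Mit a(t) = 10 - 30·t und Einsetzen von t = 2, finden wir a = -50.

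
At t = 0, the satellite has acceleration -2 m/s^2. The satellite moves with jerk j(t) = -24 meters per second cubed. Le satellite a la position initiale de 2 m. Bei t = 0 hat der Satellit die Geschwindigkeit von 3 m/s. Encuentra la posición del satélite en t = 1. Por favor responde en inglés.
Starting from jerk j(t) = -24, we take 3 integrals. The antiderivative of jerk is acceleration. Using a(0) = -2, we get a(t) = -24·t - 2. The antiderivative of acceleration, with v(0) = 3, gives velocity: v(t) = -12·t^2 - 2·t + 3. The integral of velocity is position. Using x(0) = 2, we get x(t) = -4·t^3 - t^2 + 3·t + 2. From the given position equation x(t) = -4·t^3 - t^2 + 3·t + 2, we substitute t = 1 to get x = 0.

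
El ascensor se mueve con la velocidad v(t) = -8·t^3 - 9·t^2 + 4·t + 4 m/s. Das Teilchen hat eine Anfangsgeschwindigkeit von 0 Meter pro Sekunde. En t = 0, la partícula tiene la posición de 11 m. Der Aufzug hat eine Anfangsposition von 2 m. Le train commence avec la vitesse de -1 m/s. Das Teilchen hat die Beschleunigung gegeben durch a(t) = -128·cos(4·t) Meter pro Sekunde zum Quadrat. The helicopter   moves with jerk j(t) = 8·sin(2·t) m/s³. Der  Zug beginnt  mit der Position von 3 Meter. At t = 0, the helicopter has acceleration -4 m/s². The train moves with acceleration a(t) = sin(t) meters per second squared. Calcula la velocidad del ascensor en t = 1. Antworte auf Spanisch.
De la ecuación de la velocidad v(t) = -8·t^3 - 9·t^2 + 4·t + 4, sustituimos t = 1 para obtener v = -9.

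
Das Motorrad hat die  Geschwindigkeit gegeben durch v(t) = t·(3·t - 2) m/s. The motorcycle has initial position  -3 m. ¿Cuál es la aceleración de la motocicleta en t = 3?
Debemos derivar nuestra ecuación de la velocidad v(t) = t·(3·t - 2) 1 vez. Derivando la velocidad, obtenemos la aceleración: a(t) = 6·t - 2. De la ecuación de la aceleración a(t) = 6·t - 2, sustituimos t = 3 para obtener a = 16.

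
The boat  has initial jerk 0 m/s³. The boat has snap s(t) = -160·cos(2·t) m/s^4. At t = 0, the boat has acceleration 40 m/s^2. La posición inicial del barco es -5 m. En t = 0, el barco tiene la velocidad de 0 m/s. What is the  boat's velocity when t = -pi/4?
To solve this, we need to take 3 antiderivatives of our snap equation s(t) = -160·cos(2·t). Integrating snap and using the initial condition j(0) = 0, we get j(t) = -80·sin(2·t). Finding the antiderivative of j(t) and using a(0) = 40: a(t) = 40·cos(2·t). The antiderivative of acceleration, with v(0) = 0, gives velocity: v(t) = 20·sin(2·t). From the given velocity equation v(t) = 20·sin(2·t), we substitute t = -pi/4 to get v = -20.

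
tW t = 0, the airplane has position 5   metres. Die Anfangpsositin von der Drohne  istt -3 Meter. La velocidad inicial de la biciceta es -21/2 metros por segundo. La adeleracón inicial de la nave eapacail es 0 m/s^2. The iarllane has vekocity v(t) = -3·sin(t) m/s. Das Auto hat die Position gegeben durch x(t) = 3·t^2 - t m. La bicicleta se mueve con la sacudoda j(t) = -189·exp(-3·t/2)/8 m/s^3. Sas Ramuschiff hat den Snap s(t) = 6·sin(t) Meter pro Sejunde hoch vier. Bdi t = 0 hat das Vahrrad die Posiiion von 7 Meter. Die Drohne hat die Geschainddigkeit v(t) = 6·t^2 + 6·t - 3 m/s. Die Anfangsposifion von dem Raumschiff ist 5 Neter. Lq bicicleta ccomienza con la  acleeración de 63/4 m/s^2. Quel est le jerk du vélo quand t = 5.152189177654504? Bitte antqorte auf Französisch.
Nous avons le jerk j(t) = -189·exp(-3·t/2)/8. En substituant t = 5.152189177654504: j(5.152189177654504) = -0.0103997002735409.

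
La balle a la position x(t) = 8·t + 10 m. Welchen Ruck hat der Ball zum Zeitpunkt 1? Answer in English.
To solve this, we need to take 3 derivatives of our position equation x(t) = 8·t + 10. Taking d/dt of x(t), we find v(t) = 8. Taking d/dt of v(t), we find a(t) = 0. Taking d/dt of a(t), we find j(t) = 0. Using j(t) = 0 and substituting t = 1, we find j = 0.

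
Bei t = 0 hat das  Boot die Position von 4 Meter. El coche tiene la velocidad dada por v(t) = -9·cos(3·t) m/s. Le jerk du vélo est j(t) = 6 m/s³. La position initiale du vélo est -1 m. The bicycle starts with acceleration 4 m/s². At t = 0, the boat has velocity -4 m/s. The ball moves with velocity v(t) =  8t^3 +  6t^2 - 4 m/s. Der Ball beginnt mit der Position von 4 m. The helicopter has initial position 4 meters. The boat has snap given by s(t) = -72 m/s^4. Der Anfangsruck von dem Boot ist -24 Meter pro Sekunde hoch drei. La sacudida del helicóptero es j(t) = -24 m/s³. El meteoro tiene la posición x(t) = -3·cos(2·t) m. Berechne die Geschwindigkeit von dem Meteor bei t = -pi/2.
Um dies zu lösen, müssen wir 1 Ableitung unserer Gleichung für die Position x(t) = -3·cos(2·t) nehmen. Mit d/dt von x(t) finden wir v(t) = 6·sin(2·t). Mit v(t) = 6·sin(2·t) und Einsetzen von t = -pi/2, finden wir v = 0.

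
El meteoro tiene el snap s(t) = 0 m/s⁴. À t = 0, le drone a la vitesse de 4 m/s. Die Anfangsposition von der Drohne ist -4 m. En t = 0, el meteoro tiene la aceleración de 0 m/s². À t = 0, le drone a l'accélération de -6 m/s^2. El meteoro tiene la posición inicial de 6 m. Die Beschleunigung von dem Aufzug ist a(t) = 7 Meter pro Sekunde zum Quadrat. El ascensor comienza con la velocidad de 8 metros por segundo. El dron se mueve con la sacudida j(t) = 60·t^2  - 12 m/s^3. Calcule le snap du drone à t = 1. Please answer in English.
To solve this, we need to take 1 derivative of our jerk equation j(t) = 60·t^2 - 12. The derivative of jerk gives snap: s(t) = 120·t. Using s(t) = 120·t and substituting t = 1, we find s = 120.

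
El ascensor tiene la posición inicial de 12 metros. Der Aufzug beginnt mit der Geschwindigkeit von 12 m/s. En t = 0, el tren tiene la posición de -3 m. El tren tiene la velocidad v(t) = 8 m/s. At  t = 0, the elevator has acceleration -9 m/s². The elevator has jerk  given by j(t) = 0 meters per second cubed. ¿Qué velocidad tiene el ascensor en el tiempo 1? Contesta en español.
Partiendo de la sacudida j(t) = 0, tomamos 2 integrales. La antiderivada de la sacudida, con a(0) = -9, da la aceleración: a(t) = -9. La antiderivada de la aceleración es la velocidad. Usando v(0) = 12, obtenemos v(t) = 12 - 9·t. Tenemos la velocidad v(t) = 12 - 9·t. Sustituyendo t = 1: v(1) = 3.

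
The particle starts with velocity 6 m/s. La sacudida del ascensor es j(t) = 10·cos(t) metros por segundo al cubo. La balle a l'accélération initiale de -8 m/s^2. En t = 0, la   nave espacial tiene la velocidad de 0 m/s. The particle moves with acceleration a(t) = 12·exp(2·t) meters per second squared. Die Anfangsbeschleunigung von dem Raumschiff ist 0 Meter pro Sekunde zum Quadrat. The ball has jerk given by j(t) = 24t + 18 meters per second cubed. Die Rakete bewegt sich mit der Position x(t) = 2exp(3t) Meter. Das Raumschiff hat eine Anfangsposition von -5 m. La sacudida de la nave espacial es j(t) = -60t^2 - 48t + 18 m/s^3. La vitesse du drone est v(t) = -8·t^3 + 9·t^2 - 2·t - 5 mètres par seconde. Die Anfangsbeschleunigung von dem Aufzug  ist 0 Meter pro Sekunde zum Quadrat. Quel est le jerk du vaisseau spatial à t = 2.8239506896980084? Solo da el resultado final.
Le jerk à t = 2.8239506896980084 est j = -596.031482976256.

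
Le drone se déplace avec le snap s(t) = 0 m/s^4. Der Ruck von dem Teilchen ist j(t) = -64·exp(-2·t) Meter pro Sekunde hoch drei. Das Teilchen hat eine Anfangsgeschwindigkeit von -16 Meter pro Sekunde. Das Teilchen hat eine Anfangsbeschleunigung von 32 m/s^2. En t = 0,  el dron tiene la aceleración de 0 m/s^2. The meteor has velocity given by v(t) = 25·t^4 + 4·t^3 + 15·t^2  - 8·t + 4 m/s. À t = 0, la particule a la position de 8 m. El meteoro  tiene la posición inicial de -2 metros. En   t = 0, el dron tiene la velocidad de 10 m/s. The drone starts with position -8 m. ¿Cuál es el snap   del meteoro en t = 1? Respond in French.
Nous devons dériver notre équation de la vitesse v(t) = 25·t^4 + 4·t^3 + 15·t^2 - 8·t + 4 3 fois. En dérivant la vitesse, nous obtenons l'accélération: a(t) = 100·t^3 + 12·t^2 + 30·t - 8. La dérivée de l'accélération donne le jerk: j(t) = 300·t^2 + 24·t + 30. En dérivant le jerk, nous obtenons le snap: s(t) = 600·t + 24. En utilisant s(t) = 600·t + 24 et en substituant t = 1, nous trouvons s = 624.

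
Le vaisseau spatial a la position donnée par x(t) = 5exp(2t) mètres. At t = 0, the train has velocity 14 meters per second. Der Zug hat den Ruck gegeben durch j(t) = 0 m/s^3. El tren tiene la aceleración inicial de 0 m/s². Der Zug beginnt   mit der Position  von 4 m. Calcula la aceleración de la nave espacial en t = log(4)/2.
Para resolver esto, necesitamos tomar 2 derivadas de nuestra ecuación de la posición x(t) = 5·exp(2·t). La derivada de la posición da la velocidad: v(t) = 10·exp(2·t). Tomando d/dt de v(t), encontramos a(t) = 20·exp(2·t). Tenemos la aceleración a(t) = 20·exp(2·t). Sustituyendo t = log(4)/2: a(log(4)/2) = 80.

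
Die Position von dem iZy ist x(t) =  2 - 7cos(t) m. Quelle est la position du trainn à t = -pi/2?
De l'équation de la position x(t) = 2 - 7·cos(t), nous substituons t = -pi/2 pour obtenir x = 2.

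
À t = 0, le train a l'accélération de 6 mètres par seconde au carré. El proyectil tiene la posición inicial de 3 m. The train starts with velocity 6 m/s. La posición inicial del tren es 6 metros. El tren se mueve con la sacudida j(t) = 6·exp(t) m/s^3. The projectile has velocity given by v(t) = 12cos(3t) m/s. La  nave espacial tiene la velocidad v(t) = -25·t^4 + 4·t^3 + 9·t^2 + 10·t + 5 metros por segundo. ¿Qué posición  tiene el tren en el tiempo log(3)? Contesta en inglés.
We must find the antiderivative of our jerk equation j(t) = 6·exp(t) 3 times. Taking ∫j(t)dt and applying a(0) = 6, we find a(t) = 6·exp(t). The antiderivative of acceleration, with v(0) = 6, gives velocity: v(t) = 6·exp(t). Integrating velocity and using the initial condition x(0) = 6, we get x(t) = 6·exp(t). We have position x(t) = 6·exp(t). Substituting t = log(3): x(log(3)) = 18.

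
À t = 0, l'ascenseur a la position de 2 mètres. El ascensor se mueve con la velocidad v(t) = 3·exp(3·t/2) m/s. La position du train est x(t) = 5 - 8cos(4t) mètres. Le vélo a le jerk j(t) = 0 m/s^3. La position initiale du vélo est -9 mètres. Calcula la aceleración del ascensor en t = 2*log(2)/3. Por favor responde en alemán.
Ausgehend von der Geschwindigkeit v(t) = 3·exp(3·t/2), nehmen wir 1 Ableitung. Mit d/dt von v(t) finden wir a(t) = 9·exp(3·t/2)/2. Aus der Gleichung für die Beschleunigung a(t) = 9·exp(3·t/2)/2, setzen wir t = 2*log(2)/3 ein und erhalten a = 9.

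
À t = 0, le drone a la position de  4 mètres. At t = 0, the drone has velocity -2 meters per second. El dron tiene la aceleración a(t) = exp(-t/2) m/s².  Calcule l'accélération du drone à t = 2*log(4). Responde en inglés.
Using a(t) = exp(-t/2) and substituting t = 2*log(4), we find a = 1/4.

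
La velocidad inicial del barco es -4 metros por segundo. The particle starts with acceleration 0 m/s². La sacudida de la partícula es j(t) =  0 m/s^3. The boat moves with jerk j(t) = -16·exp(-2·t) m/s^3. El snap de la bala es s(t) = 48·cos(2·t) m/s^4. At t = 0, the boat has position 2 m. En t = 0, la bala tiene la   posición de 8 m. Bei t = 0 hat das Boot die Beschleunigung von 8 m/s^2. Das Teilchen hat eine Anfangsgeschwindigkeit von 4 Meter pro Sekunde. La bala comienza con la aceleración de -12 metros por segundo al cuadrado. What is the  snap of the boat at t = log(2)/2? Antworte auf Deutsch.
Ausgehend von dem Ruck j(t) = -16·exp(-2·t), nehmen wir 1 Ableitung. Mit d/dt von j(t) finden wir s(t) = 32·exp(-2·t). Wir haben den Snap s(t) = 32·exp(-2·t). Durch Einsetzen von t = log(2)/2: s(log(2)/2) = 16.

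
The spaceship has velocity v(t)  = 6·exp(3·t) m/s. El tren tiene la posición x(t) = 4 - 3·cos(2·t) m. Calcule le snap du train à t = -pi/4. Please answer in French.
Nous devons dériver notre équation de la position x(t) = 4 - 3·cos(2·t) 4 fois. En dérivant la position, nous obtenons la vitesse: v(t) = 6·sin(2·t). En prenant d/dt de v(t), nous trouvons a(t) = 12·cos(2·t). La dérivée de l'accélération donne le jerk: j(t) = -24·sin(2·t). En dérivant le jerk, nous obtenons le snap: s(t) = -48·cos(2·t). De l'équation du snap s(t) = -48·cos(2·t), nous substituons t = -pi/4 pour obtenir s = 0.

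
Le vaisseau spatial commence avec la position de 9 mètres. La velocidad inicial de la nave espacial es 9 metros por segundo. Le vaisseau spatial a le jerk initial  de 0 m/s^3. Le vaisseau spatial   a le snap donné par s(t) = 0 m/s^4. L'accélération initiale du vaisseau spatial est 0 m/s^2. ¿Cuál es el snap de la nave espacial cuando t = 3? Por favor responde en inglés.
From the given snap equation s(t) = 0, we substitute t = 3 to get s = 0.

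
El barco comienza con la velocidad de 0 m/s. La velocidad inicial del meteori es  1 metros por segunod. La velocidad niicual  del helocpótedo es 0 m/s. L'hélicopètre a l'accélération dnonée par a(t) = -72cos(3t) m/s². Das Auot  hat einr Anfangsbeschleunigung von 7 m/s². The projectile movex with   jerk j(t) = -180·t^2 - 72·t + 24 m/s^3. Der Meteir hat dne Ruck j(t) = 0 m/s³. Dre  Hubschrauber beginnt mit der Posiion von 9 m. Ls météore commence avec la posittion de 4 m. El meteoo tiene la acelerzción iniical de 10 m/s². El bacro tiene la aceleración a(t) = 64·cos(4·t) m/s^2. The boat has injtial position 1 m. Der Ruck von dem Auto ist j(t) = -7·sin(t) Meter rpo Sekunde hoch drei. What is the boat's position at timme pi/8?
To solve this, we need to take 2 antiderivatives of our acceleration equation a(t) = 64·cos(4·t). The antiderivative of acceleration is velocity. Using v(0) = 0, we get v(t) = 16·sin(4·t). Taking ∫v(t)dt and applying x(0) = 1, we find x(t) = 5 - 4·cos(4·t). Using x(t) = 5 - 4·cos(4·t) and substituting t = pi/8, we find x = 5.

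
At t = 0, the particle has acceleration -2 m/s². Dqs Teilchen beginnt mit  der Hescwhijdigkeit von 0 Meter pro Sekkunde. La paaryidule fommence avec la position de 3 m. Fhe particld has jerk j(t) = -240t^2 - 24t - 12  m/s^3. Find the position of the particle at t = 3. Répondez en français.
Nous devons intégrer notre équation du jerk j(t) = -240·t^2 - 24·t - 12 3 fois. En intégrant le jerk et en utilisant la condition initiale a(0) = -2, nous obtenons a(t) = -80·t^3 - 12·t^2 - 12·t - 2. L'intégrale de l'accélération, avec v(0) = 0, donne la vitesse: v(t) = 2·t·(-10·t^3 - 2·t^2 - 3·t - 1). En prenant ∫v(t)dt et en appliquant x(0) = 3, nous trouvons x(t) = -4·t^5 - t^4 - 2·t^3 - t^2 + 3. Nous avons la position x(t) = -4·t^5 - t^4 - 2·t^3 - t^2 + 3. En substituant t = 3: x(3) = -1113.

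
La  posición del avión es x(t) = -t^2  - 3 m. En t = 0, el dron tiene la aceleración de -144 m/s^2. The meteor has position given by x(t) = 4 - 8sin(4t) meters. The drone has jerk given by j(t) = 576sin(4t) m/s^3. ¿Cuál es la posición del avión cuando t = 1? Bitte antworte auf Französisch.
Nous avons la position x(t) = -t^2 - 3. En substituant t = 1: x(1) = -4.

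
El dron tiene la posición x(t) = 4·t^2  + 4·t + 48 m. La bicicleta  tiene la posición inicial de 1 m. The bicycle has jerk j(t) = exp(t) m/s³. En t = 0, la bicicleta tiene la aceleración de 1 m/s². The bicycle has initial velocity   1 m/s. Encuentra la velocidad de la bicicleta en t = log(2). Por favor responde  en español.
Para resolver esto, necesitamos tomar 2 integrales de nuestra ecuación de la sacudida j(t) = exp(t). La integral de la sacudida es la aceleración. Usando a(0) = 1, obtenemos a(t) = exp(t). La antiderivada de la aceleración es la velocidad. Usando v(0) = 1, obtenemos v(t) = exp(t). De la ecuación de la velocidad v(t) = exp(t), sustituimos t = log(2) para obtener v = 2.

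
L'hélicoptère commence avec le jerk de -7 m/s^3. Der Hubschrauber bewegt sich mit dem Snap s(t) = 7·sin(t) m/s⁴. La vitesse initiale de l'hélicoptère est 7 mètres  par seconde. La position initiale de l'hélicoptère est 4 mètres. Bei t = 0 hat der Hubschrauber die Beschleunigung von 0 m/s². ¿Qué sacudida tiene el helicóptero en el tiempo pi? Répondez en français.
Pour résoudre ceci, nous devons prendre 1 intégrale de notre équation du snap s(t) = 7·sin(t). En prenant ∫s(t)dt et en appliquant j(0) = -7, nous trouvons j(t) = -7·cos(t). Nous avons le jerk j(t) = -7·cos(t). En substituant t = pi: j(pi) = 7.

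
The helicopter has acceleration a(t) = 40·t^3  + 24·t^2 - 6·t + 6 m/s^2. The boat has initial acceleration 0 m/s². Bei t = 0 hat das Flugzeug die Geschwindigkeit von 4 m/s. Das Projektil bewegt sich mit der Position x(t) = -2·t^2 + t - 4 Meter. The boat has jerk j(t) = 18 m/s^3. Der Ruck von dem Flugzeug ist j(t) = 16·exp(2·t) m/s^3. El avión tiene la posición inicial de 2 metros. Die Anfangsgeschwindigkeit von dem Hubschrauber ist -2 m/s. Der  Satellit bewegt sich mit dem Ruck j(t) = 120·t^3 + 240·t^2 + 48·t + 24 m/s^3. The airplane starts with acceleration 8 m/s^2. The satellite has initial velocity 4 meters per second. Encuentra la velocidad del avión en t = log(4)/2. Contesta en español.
Partiendo de la sacudida j(t) = 16·exp(2·t), tomamos 2 integrales. La integral de la sacudida, con a(0) = 8, da la aceleración: a(t) = 8·exp(2·t). La antiderivada de la aceleración, con v(0) = 4, da la velocidad: v(t) = 4·exp(2·t). Tenemos la velocidad v(t) = 4·exp(2·t). Sustituyendo t = log(4)/2: v(log(4)/2) = 16.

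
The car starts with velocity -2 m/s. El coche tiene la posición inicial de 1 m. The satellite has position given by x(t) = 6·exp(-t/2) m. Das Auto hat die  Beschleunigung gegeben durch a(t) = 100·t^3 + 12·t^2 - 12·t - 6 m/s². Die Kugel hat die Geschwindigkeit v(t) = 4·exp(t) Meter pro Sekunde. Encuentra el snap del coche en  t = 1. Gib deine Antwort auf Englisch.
Starting from acceleration a(t) = 100·t^3 + 12·t^2 - 12·t - 6, we take 2 derivatives. The derivative of acceleration gives jerk: j(t) = 300·t^2 + 24·t - 12. Differentiating jerk, we get snap: s(t) = 600·t + 24. Using s(t) = 600·t + 24 and substituting t = 1, we find s = 624.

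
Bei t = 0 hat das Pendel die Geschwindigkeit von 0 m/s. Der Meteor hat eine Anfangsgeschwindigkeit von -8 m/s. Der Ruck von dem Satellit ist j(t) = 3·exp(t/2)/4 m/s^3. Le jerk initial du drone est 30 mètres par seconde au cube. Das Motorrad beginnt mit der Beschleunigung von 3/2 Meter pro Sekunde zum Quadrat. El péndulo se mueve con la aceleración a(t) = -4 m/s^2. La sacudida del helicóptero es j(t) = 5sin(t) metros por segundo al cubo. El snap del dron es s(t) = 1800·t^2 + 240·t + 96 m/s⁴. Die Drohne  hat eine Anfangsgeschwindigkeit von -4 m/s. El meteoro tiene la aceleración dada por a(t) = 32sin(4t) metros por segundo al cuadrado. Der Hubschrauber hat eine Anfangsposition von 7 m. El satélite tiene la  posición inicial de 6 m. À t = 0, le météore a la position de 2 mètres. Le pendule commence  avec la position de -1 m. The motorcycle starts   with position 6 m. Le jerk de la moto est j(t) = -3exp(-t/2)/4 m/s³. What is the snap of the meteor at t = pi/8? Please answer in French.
En partant de l'accélération a(t) = 32·sin(4·t), nous prenons 2 dérivées. En dérivant l'accélération, nous obtenons le jerk: j(t) = 128·cos(4·t). La dérivée du jerk donne le snap: s(t) = -512·sin(4·t). En utilisant s(t) = -512·sin(4·t) et en substituant t = pi/8, nous trouvons s = -512.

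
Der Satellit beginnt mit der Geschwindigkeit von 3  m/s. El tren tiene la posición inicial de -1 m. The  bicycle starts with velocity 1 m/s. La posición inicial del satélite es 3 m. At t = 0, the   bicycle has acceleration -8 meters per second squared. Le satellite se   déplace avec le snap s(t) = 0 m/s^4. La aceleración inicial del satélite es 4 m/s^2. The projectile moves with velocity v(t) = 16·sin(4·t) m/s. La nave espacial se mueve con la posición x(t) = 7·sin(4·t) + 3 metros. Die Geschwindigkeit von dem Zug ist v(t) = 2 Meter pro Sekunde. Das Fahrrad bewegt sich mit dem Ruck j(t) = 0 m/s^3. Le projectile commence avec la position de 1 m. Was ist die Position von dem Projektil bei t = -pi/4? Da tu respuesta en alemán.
Wir müssen unsere Gleichung für die Geschwindigkeit v(t) = 16·sin(4·t) 1-mal integrieren. Das Integral von der Geschwindigkeit ist die Position. Mit x(0) = 1 erhalten wir x(t) = 5 - 4·cos(4·t). Wir haben die Position x(t) = 5 - 4·cos(4·t). Durch Einsetzen von t = -pi/4: x(-pi/4) = 9.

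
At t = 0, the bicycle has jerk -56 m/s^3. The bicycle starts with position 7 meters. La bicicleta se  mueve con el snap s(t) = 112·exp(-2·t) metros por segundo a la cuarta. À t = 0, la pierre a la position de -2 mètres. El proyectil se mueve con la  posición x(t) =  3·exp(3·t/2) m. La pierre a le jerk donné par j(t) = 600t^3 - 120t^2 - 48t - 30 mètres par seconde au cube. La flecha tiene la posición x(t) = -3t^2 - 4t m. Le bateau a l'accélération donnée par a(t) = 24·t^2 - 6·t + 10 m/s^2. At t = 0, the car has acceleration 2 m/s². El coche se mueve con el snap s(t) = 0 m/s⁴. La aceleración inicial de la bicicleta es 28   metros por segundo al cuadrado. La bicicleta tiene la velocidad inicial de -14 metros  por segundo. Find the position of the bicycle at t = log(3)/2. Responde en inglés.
We need to integrate our snap equation s(t) = 112·exp(-2·t) 4 times. The integral of snap is jerk. Using j(0) = -56, we get j(t) = -56·exp(-2·t). Taking ∫j(t)dt and applying a(0) = 28, we find a(t) = 28·exp(-2·t). The integral of acceleration is velocity. Using v(0) = -14, we get v(t) = -14·exp(-2·t). The integral of velocity is position. Using x(0) = 7, we get x(t) = 7·exp(-2·t). From the given position equation x(t) = 7·exp(-2·t), we substitute t = log(3)/2 to get x = 7/3.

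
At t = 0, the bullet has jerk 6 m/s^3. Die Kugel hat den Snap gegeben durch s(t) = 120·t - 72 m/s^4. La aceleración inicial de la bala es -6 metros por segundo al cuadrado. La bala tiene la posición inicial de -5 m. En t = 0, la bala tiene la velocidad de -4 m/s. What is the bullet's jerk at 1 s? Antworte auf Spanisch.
Debemos encontrar la antiderivada de nuestra ecuación del snap s(t) = 120·t - 72 1 vez. La antiderivada del snap, con j(0) = 6, da la sacudida: j(t) = 60·t^2 - 72·t + 6. Tenemos la sacudida j(t) = 60·t^2 - 72·t + 6. Sustituyendo t = 1: j(1) = -6.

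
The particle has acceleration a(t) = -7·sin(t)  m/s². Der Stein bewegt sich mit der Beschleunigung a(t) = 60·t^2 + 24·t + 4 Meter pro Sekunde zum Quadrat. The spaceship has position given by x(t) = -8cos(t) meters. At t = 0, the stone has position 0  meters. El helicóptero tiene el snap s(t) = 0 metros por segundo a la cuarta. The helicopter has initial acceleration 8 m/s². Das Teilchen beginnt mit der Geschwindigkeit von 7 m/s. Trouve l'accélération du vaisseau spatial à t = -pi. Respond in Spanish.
Debemos derivar nuestra ecuación de la posición x(t) = -8·cos(t) 2 veces. Derivando la posición, obtenemos la velocidad: v(t) = 8·sin(t). Derivando la velocidad, obtenemos la aceleración: a(t) = 8·cos(t). De la ecuación de la aceleración a(t) = 8·cos(t), sustituimos t = -pi para obtener a = -8.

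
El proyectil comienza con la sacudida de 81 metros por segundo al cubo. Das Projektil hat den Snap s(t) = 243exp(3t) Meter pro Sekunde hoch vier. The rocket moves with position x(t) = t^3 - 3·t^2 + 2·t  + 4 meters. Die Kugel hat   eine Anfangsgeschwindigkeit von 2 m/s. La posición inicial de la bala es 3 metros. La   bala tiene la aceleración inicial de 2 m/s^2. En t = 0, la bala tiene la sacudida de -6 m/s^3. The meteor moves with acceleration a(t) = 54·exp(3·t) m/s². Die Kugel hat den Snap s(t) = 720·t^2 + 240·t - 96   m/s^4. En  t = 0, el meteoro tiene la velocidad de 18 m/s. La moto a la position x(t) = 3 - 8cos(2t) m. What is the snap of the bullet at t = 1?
Using s(t) = 720·t^2 + 240·t - 96 and substituting t = 1, we find s = 864.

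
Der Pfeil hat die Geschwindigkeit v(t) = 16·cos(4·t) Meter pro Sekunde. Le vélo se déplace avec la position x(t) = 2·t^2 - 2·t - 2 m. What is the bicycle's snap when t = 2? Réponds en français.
En partant de la position x(t) = 2·t^2 - 2·t - 2, nous prenons 4 dérivées. En prenant d/dt de x(t), nous trouvons v(t) = 4·t - 2. En prenant d/dt de v(t), nous trouvons a(t) = 4. En dérivant l'accélération, nous obtenons le jerk: j(t) = 0. En dérivant le jerk, nous obtenons le snap: s(t) = 0. En utilisant s(t) = 0 et en substituant t = 2, nous trouvons s = 0.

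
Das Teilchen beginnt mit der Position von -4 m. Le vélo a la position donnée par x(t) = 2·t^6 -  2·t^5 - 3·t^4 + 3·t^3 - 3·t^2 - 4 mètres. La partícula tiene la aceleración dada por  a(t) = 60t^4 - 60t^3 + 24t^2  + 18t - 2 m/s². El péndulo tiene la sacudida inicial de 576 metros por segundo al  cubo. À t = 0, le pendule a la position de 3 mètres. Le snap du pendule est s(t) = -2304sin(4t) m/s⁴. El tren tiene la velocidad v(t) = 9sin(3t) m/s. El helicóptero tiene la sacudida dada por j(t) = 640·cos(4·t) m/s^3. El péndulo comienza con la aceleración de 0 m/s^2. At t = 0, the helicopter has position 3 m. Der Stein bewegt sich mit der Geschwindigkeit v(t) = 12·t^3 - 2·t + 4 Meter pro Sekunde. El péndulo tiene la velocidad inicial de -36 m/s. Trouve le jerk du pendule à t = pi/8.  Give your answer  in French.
Nous devons intégrer notre équation du snap s(t) = -2304·sin(4·t) 1 fois. En intégrant le snap et en utilisant la condition initiale j(0) = 576, nous obtenons j(t) = 576·cos(4·t). De l'équation du jerk j(t) = 576·cos(4·t), nous substituons t = pi/8 pour obtenir j = 0.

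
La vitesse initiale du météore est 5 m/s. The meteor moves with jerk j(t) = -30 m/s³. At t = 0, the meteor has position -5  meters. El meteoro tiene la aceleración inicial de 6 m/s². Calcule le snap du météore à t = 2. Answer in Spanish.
Partiendo de la sacudida j(t) = -30, tomamos 1 derivada. Tomando d/dt de j(t), encontramos s(t) = 0. Usando s(t) = 0 y sustituyendo t = 2, encontramos s = 0.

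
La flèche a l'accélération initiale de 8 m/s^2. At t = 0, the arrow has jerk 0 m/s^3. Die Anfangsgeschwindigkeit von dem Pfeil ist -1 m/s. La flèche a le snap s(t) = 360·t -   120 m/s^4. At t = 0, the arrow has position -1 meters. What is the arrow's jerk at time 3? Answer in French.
Nous devons intégrer notre équation du snap s(t) = 360·t - 120 1 fois. En intégrant le snap et en utilisant la condition initiale j(0) = 0, nous obtenons j(t) = 60·t·(3·t - 2). Nous avons le jerk j(t) = 60·t·(3·t - 2). En substituant t = 3: j(3) = 1260.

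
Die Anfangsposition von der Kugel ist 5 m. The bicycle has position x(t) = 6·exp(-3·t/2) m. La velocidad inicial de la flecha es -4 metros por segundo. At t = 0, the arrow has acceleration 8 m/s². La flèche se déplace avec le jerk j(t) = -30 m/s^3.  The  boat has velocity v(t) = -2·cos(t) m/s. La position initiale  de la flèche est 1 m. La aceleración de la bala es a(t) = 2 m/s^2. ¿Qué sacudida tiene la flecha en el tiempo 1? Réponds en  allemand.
Mit j(t) = -30 und Einsetzen von t = 1, finden wir j = -30.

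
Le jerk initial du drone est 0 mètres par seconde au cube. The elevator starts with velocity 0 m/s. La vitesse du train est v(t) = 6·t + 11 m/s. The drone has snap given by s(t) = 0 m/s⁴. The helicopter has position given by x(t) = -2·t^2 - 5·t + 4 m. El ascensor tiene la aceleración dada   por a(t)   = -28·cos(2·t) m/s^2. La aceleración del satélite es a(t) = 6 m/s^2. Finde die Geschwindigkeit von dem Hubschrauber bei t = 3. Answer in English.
Starting from position x(t) = -2·t^2 - 5·t + 4, we take 1 derivative. Taking d/dt of x(t), we find v(t) = -4·t - 5. Using v(t) = -4·t - 5 and substituting t = 3, we find v = -17.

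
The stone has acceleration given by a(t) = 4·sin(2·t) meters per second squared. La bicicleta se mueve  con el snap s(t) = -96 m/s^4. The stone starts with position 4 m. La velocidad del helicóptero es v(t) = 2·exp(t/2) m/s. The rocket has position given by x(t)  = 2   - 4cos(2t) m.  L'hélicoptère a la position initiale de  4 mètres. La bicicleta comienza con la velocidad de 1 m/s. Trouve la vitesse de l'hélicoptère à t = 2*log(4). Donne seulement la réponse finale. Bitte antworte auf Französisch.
La vitesse à t = 2*log(4) est v = 8.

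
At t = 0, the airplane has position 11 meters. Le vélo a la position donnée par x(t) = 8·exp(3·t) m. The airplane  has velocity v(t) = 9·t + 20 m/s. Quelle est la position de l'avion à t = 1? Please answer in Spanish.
Debemos encontrar la antiderivada de nuestra ecuación de la velocidad v(t) = 9·t + 20 1 vez. La integral de la velocidad, con x(0) = 11, da la posición: x(t) = 9·t^2/2 + 20·t + 11. De la ecuación de la posición x(t) = 9·t^2/2 + 20·t + 11, sustituimos t = 1 para obtener x = 71/2.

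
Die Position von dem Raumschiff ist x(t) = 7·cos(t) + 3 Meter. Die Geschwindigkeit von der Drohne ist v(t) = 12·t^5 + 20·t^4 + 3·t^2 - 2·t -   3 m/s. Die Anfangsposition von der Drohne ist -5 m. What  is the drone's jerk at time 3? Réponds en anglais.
We must differentiate our velocity equation v(t) = 12·t^5 + 20·t^4 + 3·t^2 - 2·t - 3 2 times. Differentiating velocity, we get acceleration: a(t) = 60·t^4 + 80·t^3 + 6·t - 2. The derivative of acceleration gives jerk: j(t) = 240·t^3 + 240·t^2 + 6. Using j(t) = 240·t^3 + 240·t^2 + 6 and substituting t = 3, we find j = 8646.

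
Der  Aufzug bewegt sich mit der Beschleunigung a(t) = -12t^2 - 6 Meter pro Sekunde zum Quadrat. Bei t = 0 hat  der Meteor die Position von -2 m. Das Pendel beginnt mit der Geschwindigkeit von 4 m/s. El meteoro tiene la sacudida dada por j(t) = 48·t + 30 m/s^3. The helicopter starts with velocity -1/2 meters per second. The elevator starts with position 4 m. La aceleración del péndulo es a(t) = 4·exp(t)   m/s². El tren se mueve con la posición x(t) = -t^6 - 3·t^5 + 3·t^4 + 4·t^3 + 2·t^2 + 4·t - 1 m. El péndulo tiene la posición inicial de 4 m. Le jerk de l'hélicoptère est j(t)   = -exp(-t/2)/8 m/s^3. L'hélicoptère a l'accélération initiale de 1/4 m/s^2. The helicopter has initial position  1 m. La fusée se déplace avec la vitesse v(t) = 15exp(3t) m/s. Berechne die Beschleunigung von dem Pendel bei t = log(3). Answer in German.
Aus der Gleichung für die Beschleunigung a(t) = 4·exp(t), setzen wir t = log(3) ein und erhalten a = 12.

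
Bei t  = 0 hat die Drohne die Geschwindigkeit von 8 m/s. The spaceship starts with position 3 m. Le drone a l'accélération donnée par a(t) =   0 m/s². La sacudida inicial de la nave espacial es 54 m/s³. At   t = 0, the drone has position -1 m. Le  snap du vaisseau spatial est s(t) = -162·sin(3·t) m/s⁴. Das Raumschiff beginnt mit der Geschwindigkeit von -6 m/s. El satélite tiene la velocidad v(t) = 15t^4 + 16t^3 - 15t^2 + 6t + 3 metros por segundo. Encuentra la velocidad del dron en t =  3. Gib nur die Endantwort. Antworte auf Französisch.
v(3) = 8.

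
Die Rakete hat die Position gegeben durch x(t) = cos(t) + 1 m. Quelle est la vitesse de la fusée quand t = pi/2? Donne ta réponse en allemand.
Ausgehend von der Position x(t) = cos(t) + 1, nehmen wir 1 Ableitung. Mit d/dt von x(t) finden wir v(t) = -sin(t). Aus der Gleichung für die Geschwindigkeit v(t) = -sin(t), setzen wir t = pi/2 ein und erhalten v = -1.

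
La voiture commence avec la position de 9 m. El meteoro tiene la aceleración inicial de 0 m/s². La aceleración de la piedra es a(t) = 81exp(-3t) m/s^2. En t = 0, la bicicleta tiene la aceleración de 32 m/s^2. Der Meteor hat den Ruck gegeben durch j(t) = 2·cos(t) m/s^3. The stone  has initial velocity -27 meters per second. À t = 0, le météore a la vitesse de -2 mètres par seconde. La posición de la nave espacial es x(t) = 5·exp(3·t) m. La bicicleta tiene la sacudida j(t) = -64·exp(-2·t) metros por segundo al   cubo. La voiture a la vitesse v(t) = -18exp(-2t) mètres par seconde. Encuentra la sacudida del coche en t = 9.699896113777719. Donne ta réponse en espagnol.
Debemos derivar nuestra ecuación de la velocidad v(t) = -18·exp(-2·t) 2 veces. Derivando la velocidad, obtenemos la aceleración: a(t) = 36·exp(-2·t). Derivando la aceleración, obtenemos la sacudida: j(t) = -72·exp(-2·t). De la ecuación de la sacudida j(t) = -72·exp(-2·t), sustituimos t = 9.699896113777719 para obtener j = -2.70464196317310E-7.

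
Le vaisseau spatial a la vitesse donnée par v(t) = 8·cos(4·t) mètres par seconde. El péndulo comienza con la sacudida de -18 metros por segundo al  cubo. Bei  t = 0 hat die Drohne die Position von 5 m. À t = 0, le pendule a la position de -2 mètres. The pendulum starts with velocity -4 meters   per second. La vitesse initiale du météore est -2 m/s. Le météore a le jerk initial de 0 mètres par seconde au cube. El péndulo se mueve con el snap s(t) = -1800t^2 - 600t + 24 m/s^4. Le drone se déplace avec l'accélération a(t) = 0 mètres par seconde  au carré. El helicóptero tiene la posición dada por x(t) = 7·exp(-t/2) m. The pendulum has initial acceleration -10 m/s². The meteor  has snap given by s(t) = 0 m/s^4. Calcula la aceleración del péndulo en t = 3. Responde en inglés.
Starting from snap s(t) = -1800·t^2 - 600·t + 24, we take 2 integrals. Taking ∫s(t)dt and applying j(0) = -18, we find j(t) = -600·t^3 - 300·t^2 + 24·t - 18. Taking ∫j(t)dt and applying a(0) = -10, we find a(t) = -150·t^4 - 100·t^3 + 12·t^2 - 18·t - 10. We have acceleration a(t) = -150·t^4 - 100·t^3 + 12·t^2 - 18·t - 10. Substituting t = 3: a(3) = -14806.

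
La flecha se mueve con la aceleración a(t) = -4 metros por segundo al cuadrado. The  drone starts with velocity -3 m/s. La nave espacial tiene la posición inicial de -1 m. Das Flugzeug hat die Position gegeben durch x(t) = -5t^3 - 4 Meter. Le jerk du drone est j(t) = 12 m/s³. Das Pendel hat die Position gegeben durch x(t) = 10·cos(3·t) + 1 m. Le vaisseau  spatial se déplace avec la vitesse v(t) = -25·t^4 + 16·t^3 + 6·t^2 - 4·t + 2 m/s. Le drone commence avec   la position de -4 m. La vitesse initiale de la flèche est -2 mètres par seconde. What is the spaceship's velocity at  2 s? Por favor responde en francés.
En utilisant v(t) = -25·t^4 + 16·t^3 + 6·t^2 - 4·t + 2 et en substituant t = 2, nous trouvons v = -254.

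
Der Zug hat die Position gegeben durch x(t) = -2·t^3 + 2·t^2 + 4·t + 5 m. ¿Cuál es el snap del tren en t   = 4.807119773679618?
Partiendo de la posición x(t) = -2·t^3 + 2·t^2 + 4·t + 5, tomamos 4 derivadas. Derivando la posición, obtenemos la velocidad: v(t) = -6·t^2 + 4·t + 4. Tomando d/dt de v(t), encontramos a(t) = 4 - 12·t. Derivando la aceleración, obtenemos la sacudida: j(t) = -12. Derivando la sacudida, obtenemos el snap: s(t) = 0. De la ecuación del snap s(t) = 0, sustituimos t = 4.807119773679618 para obtener s = 0.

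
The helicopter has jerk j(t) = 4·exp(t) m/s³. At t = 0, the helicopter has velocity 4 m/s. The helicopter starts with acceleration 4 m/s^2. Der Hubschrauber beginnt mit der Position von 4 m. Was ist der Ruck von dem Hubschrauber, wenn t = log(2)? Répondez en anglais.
Using j(t) = 4·exp(t) and substituting t = log(2), we find j = 8.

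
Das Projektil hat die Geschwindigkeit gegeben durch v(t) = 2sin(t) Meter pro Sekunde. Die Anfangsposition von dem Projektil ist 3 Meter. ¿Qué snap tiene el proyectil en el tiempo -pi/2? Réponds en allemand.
Ausgehend von der Geschwindigkeit v(t) = 2·sin(t), nehmen wir 3 Ableitungen. Durch Ableiten von der Geschwindigkeit erhalten wir die Beschleunigung: a(t) = 2·cos(t). Durch Ableiten von der Beschleunigung erhalten wir den Ruck: j(t) = -2·sin(t). Durch Ableiten von dem Ruck erhalten wir den Snap: s(t) = -2·cos(t). Aus der Gleichung für den Snap s(t) = -2·cos(t), setzen wir t = -pi/2 ein und erhalten s = 0.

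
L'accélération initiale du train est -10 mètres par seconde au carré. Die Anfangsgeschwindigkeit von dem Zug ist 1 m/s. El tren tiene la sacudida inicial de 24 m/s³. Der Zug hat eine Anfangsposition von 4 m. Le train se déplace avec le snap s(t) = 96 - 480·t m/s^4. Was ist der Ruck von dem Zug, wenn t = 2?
Um dies zu lösen, müssen wir 1 Stammfunktion unserer Gleichung für den Snap s(t) = 96 - 480·t finden. Das Integral von dem Snap ist der Ruck. Mit j(0) = 24 erhalten wir j(t) = -240·t^2 + 96·t + 24. Wir haben den Ruck j(t) = -240·t^2 + 96·t + 24. Durch Einsetzen von t = 2: j(2) = -744.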